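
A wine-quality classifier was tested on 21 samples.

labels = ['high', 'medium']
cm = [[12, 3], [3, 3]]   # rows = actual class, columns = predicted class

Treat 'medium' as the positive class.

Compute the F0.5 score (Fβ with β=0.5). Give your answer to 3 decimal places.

Fβ = (1+β²)·TP / ((1+β²)·TP + β²·FN + FP), with β²=1/4
= 1.25·3 / (1.25·3 + 0.25·3 + 3) = 0.500

0.500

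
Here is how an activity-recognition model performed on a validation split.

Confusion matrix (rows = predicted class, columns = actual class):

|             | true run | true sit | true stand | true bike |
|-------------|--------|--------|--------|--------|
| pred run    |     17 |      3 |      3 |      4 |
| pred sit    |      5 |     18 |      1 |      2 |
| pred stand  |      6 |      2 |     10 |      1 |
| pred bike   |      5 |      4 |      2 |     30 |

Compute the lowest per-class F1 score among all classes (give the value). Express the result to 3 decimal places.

0.567

Per-class F1 score (2·TP/(2·TP+FP+FN)):
  run: TP=17, FP=3+3+4=10, FN=5+6+5=16 → 34/60 = 0.5667
  sit: TP=18, FP=5+1+2=8, FN=3+2+4=9 → 36/53 = 0.6792
  stand: TP=10, FP=6+2+1=9, FN=3+1+2=6 → 20/35 = 0.5714
  bike: TP=30, FP=5+4+2=11, FN=4+2+1=7 → 60/78 = 0.7692
Lowest is class 'run' with F1 score = 0.567.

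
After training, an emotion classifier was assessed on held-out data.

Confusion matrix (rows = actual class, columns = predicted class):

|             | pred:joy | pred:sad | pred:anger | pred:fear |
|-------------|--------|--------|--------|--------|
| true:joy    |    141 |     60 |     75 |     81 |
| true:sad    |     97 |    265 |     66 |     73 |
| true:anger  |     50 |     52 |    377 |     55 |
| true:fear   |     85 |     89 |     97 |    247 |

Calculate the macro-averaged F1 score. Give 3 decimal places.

Per-class F1 score (2·TP/(2·TP+FP+FN)):
  joy: TP=141, FP=97+50+85=232, FN=60+75+81=216 → 282/730 = 0.3863
  sad: TP=265, FP=60+52+89=201, FN=97+66+73=236 → 530/967 = 0.5481
  anger: TP=377, FP=75+66+97=238, FN=50+52+55=157 → 754/1149 = 0.6562
  fear: TP=247, FP=81+73+55=209, FN=85+89+97=271 → 494/974 = 0.5072
Macro-F1 score = mean = (0.3863 + 0.5481 + 0.6562 + 0.5072) / 4 = 0.524

0.524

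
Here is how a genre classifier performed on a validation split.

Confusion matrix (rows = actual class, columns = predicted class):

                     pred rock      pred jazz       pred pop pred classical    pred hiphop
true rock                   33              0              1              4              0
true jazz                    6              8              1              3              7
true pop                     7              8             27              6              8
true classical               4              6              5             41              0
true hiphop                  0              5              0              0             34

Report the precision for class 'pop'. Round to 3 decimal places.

0.794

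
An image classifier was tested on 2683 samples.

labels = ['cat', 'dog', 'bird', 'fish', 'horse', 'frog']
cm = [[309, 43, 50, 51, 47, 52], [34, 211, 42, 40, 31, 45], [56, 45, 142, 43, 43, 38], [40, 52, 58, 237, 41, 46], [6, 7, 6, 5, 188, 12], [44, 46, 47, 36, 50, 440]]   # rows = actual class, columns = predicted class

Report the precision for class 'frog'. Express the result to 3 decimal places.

0.695

Treat 'frog' as positive and all other classes as negative.
precision = TP/(TP+FP).
frog: TP=440, FP=52+45+38+46+12=193 → 440/633 = 0.6951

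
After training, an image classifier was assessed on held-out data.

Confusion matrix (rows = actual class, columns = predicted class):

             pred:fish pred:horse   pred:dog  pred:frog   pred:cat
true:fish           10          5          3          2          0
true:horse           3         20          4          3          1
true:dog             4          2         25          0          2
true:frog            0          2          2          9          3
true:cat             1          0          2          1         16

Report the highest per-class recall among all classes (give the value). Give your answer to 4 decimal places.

0.8000

Per-class recall (TP/(TP+FN)):
  fish: TP=10, FN=5+3+2+0=10 → 10/20 = 0.50000
  horse: TP=20, FN=3+4+3+1=11 → 20/31 = 0.64516
  dog: TP=25, FN=4+2+0+2=8 → 25/33 = 0.75758
  frog: TP=9, FN=0+2+2+3=7 → 9/16 = 0.56250
  cat: TP=16, FN=1+0+2+1=4 → 16/20 = 0.80000
Highest is class 'cat' with recall = 0.8000.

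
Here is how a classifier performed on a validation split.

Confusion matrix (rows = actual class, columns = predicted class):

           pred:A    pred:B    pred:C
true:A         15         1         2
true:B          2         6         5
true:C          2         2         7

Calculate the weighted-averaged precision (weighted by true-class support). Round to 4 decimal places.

0.6756

Per-class precision (TP/(TP+FP)):
  A: TP=15, FP=2+2=4 → 15/19 = 0.78947
  B: TP=6, FP=1+2=3 → 6/9 = 0.66667
  C: TP=7, FP=2+5=7 → 7/14 = 0.50000
Weighted-precision = Σ (supportᵢ/N)·precisionᵢ with N=42: (18/42)·0.78947 + (13/42)·0.66667 + (11/42)·0.50000 = 0.6756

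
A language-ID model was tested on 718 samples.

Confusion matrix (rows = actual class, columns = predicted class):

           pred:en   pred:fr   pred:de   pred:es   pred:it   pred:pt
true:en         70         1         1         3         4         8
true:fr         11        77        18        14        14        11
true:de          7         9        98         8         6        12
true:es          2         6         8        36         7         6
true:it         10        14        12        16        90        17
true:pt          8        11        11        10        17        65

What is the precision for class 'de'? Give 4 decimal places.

0.6622

precision = TP/(TP+FP).
de: TP=98, FP=1+18+8+12+11=50 → 98/148 = 0.66216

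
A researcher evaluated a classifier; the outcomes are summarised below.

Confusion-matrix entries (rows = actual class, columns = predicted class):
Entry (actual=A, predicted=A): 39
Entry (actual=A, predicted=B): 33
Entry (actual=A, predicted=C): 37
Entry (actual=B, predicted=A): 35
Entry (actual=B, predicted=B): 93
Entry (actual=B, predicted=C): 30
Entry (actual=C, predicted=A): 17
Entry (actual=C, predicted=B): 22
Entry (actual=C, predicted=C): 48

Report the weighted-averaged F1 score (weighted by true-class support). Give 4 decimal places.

Per-class F1 score (2·TP/(2·TP+FP+FN)):
  A: TP=39, FP=35+17=52, FN=33+37=70 → 78/200 = 0.39000
  B: TP=93, FP=33+22=55, FN=35+30=65 → 186/306 = 0.60784
  C: TP=48, FP=37+30=67, FN=17+22=39 → 96/202 = 0.47525
Weighted-F1 score = Σ (supportᵢ/N)·F1 scoreᵢ with N=354: (109/354)·0.39000 + (158/354)·0.60784 + (87/354)·0.47525 = 0.5082

0.5082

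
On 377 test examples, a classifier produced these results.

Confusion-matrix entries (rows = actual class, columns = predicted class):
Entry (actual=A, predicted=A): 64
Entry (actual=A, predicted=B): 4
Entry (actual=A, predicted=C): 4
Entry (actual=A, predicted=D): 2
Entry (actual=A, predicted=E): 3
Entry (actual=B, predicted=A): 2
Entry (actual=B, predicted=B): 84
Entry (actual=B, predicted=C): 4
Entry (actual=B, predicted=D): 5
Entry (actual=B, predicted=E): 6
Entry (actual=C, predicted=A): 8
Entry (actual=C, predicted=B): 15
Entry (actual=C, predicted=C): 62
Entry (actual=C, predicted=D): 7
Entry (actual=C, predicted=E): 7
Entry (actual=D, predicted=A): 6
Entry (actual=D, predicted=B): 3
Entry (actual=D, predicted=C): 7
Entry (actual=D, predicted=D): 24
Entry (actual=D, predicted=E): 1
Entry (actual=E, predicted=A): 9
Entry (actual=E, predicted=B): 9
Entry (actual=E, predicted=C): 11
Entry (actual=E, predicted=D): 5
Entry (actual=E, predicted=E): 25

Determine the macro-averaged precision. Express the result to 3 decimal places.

Per-class precision (TP/(TP+FP)):
  A: TP=64, FP=2+8+6+9=25 → 64/89 = 0.7191
  B: TP=84, FP=4+15+3+9=31 → 84/115 = 0.7304
  C: TP=62, FP=4+4+7+11=26 → 62/88 = 0.7045
  D: TP=24, FP=2+5+7+5=19 → 24/43 = 0.5581
  E: TP=25, FP=3+6+7+1=17 → 25/42 = 0.5952
Macro-precision = mean = (0.7191 + 0.7304 + 0.7045 + 0.5581 + 0.5952) / 5 = 0.661

0.661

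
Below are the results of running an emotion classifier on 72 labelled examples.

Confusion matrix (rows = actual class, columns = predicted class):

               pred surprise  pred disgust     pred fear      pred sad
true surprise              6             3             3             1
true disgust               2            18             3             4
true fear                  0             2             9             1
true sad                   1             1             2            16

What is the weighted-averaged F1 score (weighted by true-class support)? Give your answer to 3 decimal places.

Per-class F1 score (2·TP/(2·TP+FP+FN)):
  surprise: TP=6, FP=2+0+1=3, FN=3+3+1=7 → 12/22 = 0.5455
  disgust: TP=18, FP=3+2+1=6, FN=2+3+4=9 → 36/51 = 0.7059
  fear: TP=9, FP=3+3+2=8, FN=0+2+1=3 → 18/29 = 0.6207
  sad: TP=16, FP=1+4+1=6, FN=1+1+2=4 → 32/42 = 0.7619
Weighted-F1 score = Σ (supportᵢ/N)·F1 scoreᵢ with N=72: (13/72)·0.5455 + (27/72)·0.7059 + (12/72)·0.6207 + (20/72)·0.7619 = 0.678

0.678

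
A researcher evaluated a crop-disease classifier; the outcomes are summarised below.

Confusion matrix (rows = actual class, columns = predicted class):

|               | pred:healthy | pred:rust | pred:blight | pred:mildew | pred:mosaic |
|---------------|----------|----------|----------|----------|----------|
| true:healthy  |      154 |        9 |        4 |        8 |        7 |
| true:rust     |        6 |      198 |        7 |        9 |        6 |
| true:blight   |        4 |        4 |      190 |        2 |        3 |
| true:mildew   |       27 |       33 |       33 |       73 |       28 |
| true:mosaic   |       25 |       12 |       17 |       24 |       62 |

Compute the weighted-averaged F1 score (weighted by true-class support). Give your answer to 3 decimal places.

Per-class F1 score (2·TP/(2·TP+FP+FN)):
  healthy: TP=154, FP=6+4+27+25=62, FN=9+4+8+7=28 → 308/398 = 0.7739
  rust: TP=198, FP=9+4+33+12=58, FN=6+7+9+6=28 → 396/482 = 0.8216
  blight: TP=190, FP=4+7+33+17=61, FN=4+4+2+3=13 → 380/454 = 0.8370
  mildew: TP=73, FP=8+9+2+24=43, FN=27+33+33+28=121 → 146/310 = 0.4710
  mosaic: TP=62, FP=7+6+3+28=44, FN=25+12+17+24=78 → 124/246 = 0.5041
Weighted-F1 score = Σ (supportᵢ/N)·F1 scoreᵢ with N=945: (182/945)·0.7739 + (226/945)·0.8216 + (203/945)·0.8370 + (194/945)·0.4710 + (140/945)·0.5041 = 0.697

0.697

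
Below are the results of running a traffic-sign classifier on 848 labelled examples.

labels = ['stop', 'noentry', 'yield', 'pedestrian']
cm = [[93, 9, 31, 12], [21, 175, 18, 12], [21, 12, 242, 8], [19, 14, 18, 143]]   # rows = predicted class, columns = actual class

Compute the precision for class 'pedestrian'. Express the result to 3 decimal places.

Treat 'pedestrian' as positive and all other classes as negative.
precision = TP/(TP+FP).
pedestrian: TP=143, FP=19+14+18=51 → 143/194 = 0.7371

0.737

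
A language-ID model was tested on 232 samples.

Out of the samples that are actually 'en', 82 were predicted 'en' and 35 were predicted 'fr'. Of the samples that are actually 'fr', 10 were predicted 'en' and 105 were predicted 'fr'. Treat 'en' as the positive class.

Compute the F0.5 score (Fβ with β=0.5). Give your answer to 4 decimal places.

0.8454

Fβ = (1+β²)·TP / ((1+β²)·TP + β²·FN + FP), with β²=1/4
= 1.25·82 / (1.25·82 + 0.25·35 + 10) = 0.8454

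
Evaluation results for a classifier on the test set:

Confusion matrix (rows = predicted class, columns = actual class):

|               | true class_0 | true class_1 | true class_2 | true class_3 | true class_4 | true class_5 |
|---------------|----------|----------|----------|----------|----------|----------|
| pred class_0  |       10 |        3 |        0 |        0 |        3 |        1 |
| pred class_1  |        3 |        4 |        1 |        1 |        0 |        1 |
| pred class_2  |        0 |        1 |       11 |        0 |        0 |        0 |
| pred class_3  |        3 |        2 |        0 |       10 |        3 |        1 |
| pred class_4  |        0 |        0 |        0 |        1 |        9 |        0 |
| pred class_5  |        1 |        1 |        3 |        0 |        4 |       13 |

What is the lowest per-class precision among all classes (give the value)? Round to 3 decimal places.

0.400

Per-class precision (TP/(TP+FP)):
  class_0: TP=10, FP=3+0+0+3+1=7 → 10/17 = 0.5882
  class_1: TP=4, FP=3+1+1+0+1=6 → 4/10 = 0.4000
  class_2: TP=11, FP=0+1+0+0+0=1 → 11/12 = 0.9167
  class_3: TP=10, FP=3+2+0+3+1=9 → 10/19 = 0.5263
  class_4: TP=9, FP=0+0+0+1+0=1 → 9/10 = 0.9000
  class_5: TP=13, FP=1+1+3+0+4=9 → 13/22 = 0.5909
Lowest is class 'class_1' with precision = 0.400.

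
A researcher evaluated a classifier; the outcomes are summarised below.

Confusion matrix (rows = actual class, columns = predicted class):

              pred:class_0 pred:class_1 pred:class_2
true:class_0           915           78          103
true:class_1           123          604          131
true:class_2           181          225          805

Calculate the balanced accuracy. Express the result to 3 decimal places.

0.735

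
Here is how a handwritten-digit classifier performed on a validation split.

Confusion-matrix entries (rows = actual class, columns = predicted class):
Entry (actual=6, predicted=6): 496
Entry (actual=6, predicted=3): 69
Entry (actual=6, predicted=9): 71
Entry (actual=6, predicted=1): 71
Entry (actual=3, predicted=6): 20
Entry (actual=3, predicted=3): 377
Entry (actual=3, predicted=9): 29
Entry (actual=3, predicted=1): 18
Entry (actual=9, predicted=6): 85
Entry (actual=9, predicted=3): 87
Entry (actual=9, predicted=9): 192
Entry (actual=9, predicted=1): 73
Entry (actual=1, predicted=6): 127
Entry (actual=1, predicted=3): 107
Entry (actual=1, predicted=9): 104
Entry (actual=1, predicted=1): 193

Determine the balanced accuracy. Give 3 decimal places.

0.588

Balanced accuracy = mean of per-class recall.
  6: recall = 496/707 = 0.7016
  3: recall = 377/444 = 0.8491
  9: recall = 192/437 = 0.4394
  1: recall = 193/531 = 0.3635
Mean = (0.7016 + 0.8491 + 0.4394 + 0.3635) / 4 = 0.588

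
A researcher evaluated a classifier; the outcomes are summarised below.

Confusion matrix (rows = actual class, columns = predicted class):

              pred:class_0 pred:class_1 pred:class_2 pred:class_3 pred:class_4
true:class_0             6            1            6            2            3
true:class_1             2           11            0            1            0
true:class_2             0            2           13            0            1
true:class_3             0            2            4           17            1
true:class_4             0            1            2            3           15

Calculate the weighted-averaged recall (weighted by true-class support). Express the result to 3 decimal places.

0.667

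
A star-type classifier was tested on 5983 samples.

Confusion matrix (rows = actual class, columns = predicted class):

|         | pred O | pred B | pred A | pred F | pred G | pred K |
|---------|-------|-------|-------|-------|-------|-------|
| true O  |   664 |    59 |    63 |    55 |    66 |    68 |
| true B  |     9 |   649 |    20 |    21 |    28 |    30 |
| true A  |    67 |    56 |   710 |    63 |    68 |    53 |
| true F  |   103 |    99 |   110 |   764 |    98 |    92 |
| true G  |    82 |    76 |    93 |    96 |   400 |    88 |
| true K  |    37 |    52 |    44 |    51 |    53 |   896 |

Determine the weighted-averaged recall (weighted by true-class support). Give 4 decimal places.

0.6824

Per-class recall (TP/(TP+FN)):
  O: TP=664, FN=59+63+55+66+68=311 → 664/975 = 0.68103
  B: TP=649, FN=9+20+21+28+30=108 → 649/757 = 0.85733
  A: TP=710, FN=67+56+63+68+53=307 → 710/1017 = 0.69813
  F: TP=764, FN=103+99+110+98+92=502 → 764/1266 = 0.60348
  G: TP=400, FN=82+76+93+96+88=435 → 400/835 = 0.47904
  K: TP=896, FN=37+52+44+51+53=237 → 896/1133 = 0.79082
Weighted-recall = Σ (supportᵢ/N)·recallᵢ with N=5983: (975/5983)·0.68103 + (757/5983)·0.85733 + (1017/5983)·0.69813 + (1266/5983)·0.60348 + (835/5983)·0.47904 + (1133/5983)·0.79082 = 0.6824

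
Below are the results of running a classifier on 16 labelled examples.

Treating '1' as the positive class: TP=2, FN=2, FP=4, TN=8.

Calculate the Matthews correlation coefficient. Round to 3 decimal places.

0.149

MCC = (TP·TN − FP·FN) / √((TP+FP)(TP+FN)(TN+FP)(TN+FN))
Numerator = 2·8 − 4·2 = 8
Denominator = √(6·4·12·10) = √2880 = 53.6656
MCC = 8 / 53.6656 = 0.149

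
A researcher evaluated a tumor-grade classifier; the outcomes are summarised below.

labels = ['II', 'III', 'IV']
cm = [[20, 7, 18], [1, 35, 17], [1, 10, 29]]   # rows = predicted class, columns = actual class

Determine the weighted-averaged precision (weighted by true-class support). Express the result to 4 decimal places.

0.6559

Per-class precision (TP/(TP+FP)):
  II: TP=20, FP=7+18=25 → 20/45 = 0.44444
  III: TP=35, FP=1+17=18 → 35/53 = 0.66038
  IV: TP=29, FP=1+10=11 → 29/40 = 0.72500
Weighted-precision = Σ (supportᵢ/N)·precisionᵢ with N=138: (22/138)·0.44444 + (52/138)·0.66038 + (64/138)·0.72500 = 0.6559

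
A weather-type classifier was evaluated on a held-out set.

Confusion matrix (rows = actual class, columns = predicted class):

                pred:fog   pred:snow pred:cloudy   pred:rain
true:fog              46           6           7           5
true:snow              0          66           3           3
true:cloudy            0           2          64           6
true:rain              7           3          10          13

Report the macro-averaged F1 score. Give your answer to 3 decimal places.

Per-class F1 score (2·TP/(2·TP+FP+FN)):
  fog: TP=46, FP=0+0+7=7, FN=6+7+5=18 → 92/117 = 0.7863
  snow: TP=66, FP=6+2+3=11, FN=0+3+3=6 → 132/149 = 0.8859
  cloudy: TP=64, FP=7+3+10=20, FN=0+2+6=8 → 128/156 = 0.8205
  rain: TP=13, FP=5+3+6=14, FN=7+3+10=20 → 26/60 = 0.4333
Macro-F1 score = mean = (0.7863 + 0.8859 + 0.8205 + 0.4333) / 4 = 0.732

0.732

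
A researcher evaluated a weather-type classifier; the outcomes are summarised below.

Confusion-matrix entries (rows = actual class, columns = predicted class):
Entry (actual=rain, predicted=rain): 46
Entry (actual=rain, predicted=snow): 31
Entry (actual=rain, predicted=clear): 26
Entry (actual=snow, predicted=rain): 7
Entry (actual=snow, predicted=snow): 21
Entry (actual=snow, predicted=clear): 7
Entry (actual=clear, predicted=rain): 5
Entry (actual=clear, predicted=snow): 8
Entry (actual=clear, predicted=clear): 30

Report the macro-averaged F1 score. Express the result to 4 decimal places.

Per-class F1 score (2·TP/(2·TP+FP+FN)):
  rain: TP=46, FP=7+5=12, FN=31+26=57 → 92/161 = 0.57143
  snow: TP=21, FP=31+8=39, FN=7+7=14 → 42/95 = 0.44211
  clear: TP=30, FP=26+7=33, FN=5+8=13 → 60/106 = 0.56604
Macro-F1 score = mean = (0.57143 + 0.44211 + 0.56604) / 3 = 0.5265

0.5265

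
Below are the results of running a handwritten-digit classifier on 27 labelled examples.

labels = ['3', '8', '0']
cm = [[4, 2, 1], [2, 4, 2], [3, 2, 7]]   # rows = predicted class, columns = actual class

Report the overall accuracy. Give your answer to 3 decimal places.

Accuracy = trace / total = (4+4+7=15) / 27 = 15/27 = 0.556

0.556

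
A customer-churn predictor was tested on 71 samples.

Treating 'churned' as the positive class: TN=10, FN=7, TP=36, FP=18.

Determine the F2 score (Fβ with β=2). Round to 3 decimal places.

Fβ = (1+β²)·TP / ((1+β²)·TP + β²·FN + FP), with β²=4
= 5·36 / (5·36 + 4·7 + 18) = 0.796

0.796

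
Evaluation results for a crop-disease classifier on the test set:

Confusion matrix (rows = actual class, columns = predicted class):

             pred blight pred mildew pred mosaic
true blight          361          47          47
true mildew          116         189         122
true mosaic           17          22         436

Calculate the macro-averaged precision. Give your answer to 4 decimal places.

Per-class precision (TP/(TP+FP)):
  blight: TP=361, FP=116+17=133 → 361/494 = 0.73077
  mildew: TP=189, FP=47+22=69 → 189/258 = 0.73256
  mosaic: TP=436, FP=47+122=169 → 436/605 = 0.72066
Macro-precision = mean = (0.73077 + 0.73256 + 0.72066) / 3 = 0.7280

0.7280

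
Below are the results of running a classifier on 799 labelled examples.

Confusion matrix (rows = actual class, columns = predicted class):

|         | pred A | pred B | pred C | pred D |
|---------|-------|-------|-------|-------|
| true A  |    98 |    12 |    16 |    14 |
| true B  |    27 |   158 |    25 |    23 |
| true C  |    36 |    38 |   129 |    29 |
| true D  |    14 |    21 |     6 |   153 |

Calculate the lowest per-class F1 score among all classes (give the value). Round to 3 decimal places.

0.622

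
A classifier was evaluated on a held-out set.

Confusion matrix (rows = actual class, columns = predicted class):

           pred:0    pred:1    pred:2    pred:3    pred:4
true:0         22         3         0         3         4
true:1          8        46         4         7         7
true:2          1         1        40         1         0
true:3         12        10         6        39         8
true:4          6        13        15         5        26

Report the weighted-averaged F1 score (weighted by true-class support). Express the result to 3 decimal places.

0.595

Per-class F1 score (2·TP/(2·TP+FP+FN)):
  0: TP=22, FP=8+1+12+6=27, FN=3+0+3+4=10 → 44/81 = 0.5432
  1: TP=46, FP=3+1+10+13=27, FN=8+4+7+7=26 → 92/145 = 0.6345
  2: TP=40, FP=0+4+6+15=25, FN=1+1+1+0=3 → 80/108 = 0.7407
  3: TP=39, FP=3+7+1+5=16, FN=12+10+6+8=36 → 78/130 = 0.6000
  4: TP=26, FP=4+7+0+8=19, FN=6+13+15+5=39 → 52/110 = 0.4727
Weighted-F1 score = Σ (supportᵢ/N)·F1 scoreᵢ with N=287: (32/287)·0.5432 + (72/287)·0.6345 + (43/287)·0.7407 + (75/287)·0.6000 + (65/287)·0.4727 = 0.595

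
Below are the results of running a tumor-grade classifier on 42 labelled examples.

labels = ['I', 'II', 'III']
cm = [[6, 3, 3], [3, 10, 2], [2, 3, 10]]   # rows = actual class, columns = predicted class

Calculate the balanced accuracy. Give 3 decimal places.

0.611

Balanced accuracy = mean of per-class recall.
  I: recall = 6/12 = 0.5000
  II: recall = 10/15 = 0.6667
  III: recall = 10/15 = 0.6667
Mean = (0.5000 + 0.6667 + 0.6667) / 3 = 0.611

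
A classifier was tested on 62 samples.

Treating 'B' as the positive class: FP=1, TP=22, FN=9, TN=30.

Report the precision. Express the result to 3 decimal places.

Precision = TP/(TP+FP) = 22/(22+1) = 22/23 = 0.957

0.957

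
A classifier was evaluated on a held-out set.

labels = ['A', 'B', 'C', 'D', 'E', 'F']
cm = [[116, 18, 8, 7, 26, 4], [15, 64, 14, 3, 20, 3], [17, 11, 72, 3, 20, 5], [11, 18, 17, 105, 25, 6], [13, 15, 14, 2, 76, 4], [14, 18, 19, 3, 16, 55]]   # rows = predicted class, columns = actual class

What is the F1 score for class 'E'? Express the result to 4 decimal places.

0.4951

F1 score = 2·TP/(2·TP+FP+FN).
E: TP=76, FP=13+15+14+2+4=48, FN=26+20+20+25+16=107 → 152/307 = 0.49511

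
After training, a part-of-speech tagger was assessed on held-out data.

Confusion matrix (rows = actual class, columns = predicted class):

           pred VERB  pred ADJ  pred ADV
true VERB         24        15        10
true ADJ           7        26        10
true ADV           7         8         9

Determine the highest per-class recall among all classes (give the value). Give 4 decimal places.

Per-class recall (TP/(TP+FN)):
  VERB: TP=24, FN=15+10=25 → 24/49 = 0.48980
  ADJ: TP=26, FN=7+10=17 → 26/43 = 0.60465
  ADV: TP=9, FN=7+8=15 → 9/24 = 0.37500
Highest is class 'ADJ' with recall = 0.6047.

0.6047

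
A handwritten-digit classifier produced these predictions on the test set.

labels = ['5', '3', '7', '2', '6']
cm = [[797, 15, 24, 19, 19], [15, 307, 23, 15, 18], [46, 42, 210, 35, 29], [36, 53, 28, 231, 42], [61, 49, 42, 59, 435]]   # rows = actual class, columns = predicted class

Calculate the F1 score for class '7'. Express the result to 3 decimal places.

0.610

One-vs-rest for '7': TP = diagonal; FP = other classes predicted '7'; FN = '7' predicted as other.
F1 score = 2·TP/(2·TP+FP+FN).
7: TP=210, FP=24+23+28+42=117, FN=46+42+35+29=152 → 420/689 = 0.6096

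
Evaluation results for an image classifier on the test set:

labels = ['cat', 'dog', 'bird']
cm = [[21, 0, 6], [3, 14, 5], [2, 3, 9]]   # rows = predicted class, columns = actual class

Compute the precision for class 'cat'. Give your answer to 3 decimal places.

Take TP from the diagonal, FP from the rest of the 'cat' prediction marginal, FN from the rest of the 'cat' actual marginal.
precision = TP/(TP+FP).
cat: TP=21, FP=0+6=6 → 21/27 = 0.7778

0.778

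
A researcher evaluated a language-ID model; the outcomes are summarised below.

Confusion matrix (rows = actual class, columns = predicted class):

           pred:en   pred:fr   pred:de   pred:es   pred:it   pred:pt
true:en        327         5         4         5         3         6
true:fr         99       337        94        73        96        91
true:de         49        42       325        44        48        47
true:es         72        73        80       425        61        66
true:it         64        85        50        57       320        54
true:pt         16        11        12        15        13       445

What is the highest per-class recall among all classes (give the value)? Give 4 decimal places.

0.9343

Per-class recall (TP/(TP+FN)):
  en: TP=327, FN=5+4+5+3+6=23 → 327/350 = 0.93429
  fr: TP=337, FN=99+94+73+96+91=453 → 337/790 = 0.42658
  de: TP=325, FN=49+42+44+48+47=230 → 325/555 = 0.58559
  es: TP=425, FN=72+73+80+61+66=352 → 425/777 = 0.54698
  it: TP=320, FN=64+85+50+57+54=310 → 320/630 = 0.50794
  pt: TP=445, FN=16+11+12+15+13=67 → 445/512 = 0.86914
Highest is class 'en' with recall = 0.9343.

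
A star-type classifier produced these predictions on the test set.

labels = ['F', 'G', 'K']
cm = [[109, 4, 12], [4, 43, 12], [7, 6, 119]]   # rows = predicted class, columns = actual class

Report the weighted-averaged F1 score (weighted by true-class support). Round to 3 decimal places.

0.858

Per-class F1 score (2·TP/(2·TP+FP+FN)):
  F: TP=109, FP=4+12=16, FN=4+7=11 → 218/245 = 0.8898
  G: TP=43, FP=4+12=16, FN=4+6=10 → 86/112 = 0.7679
  K: TP=119, FP=7+6=13, FN=12+12=24 → 238/275 = 0.8655
Weighted-F1 score = Σ (supportᵢ/N)·F1 scoreᵢ with N=316: (120/316)·0.8898 + (53/316)·0.7679 + (143/316)·0.8655 = 0.858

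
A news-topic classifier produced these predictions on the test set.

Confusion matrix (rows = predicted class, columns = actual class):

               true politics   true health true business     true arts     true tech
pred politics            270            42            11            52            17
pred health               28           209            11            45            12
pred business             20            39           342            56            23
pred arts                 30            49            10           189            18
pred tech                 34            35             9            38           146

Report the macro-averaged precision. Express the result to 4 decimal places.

0.6565

Per-class precision (TP/(TP+FP)):
  politics: TP=270, FP=42+11+52+17=122 → 270/392 = 0.68878
  health: TP=209, FP=28+11+45+12=96 → 209/305 = 0.68525
  business: TP=342, FP=20+39+56+23=138 → 342/480 = 0.71250
  arts: TP=189, FP=30+49+10+18=107 → 189/296 = 0.63851
  tech: TP=146, FP=34+35+9+38=116 → 146/262 = 0.55725
Macro-precision = mean = (0.68878 + 0.68525 + 0.71250 + 0.63851 + 0.55725) / 5 = 0.6565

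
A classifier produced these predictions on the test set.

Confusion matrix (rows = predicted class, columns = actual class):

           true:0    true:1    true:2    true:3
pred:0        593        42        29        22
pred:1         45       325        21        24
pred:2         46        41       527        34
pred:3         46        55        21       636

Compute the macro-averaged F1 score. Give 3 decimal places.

Per-class F1 score (2·TP/(2·TP+FP+FN)):
  0: TP=593, FP=42+29+22=93, FN=45+46+46=137 → 1186/1416 = 0.8376
  1: TP=325, FP=45+21+24=90, FN=42+41+55=138 → 650/878 = 0.7403
  2: TP=527, FP=46+41+34=121, FN=29+21+21=71 → 1054/1246 = 0.8459
  3: TP=636, FP=46+55+21=122, FN=22+24+34=80 → 1272/1474 = 0.8630
Macro-F1 score = mean = (0.8376 + 0.7403 + 0.8459 + 0.8630) / 4 = 0.822

0.822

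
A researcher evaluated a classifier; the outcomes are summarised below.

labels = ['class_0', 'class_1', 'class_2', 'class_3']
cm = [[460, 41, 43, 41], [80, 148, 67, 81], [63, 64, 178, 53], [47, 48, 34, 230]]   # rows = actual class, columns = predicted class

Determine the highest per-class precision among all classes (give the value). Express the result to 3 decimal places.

Per-class precision (TP/(TP+FP)):
  class_0: TP=460, FP=80+63+47=190 → 460/650 = 0.7077
  class_1: TP=148, FP=41+64+48=153 → 148/301 = 0.4917
  class_2: TP=178, FP=43+67+34=144 → 178/322 = 0.5528
  class_3: TP=230, FP=41+81+53=175 → 230/405 = 0.5679
Highest is class 'class_0' with precision = 0.708.

0.708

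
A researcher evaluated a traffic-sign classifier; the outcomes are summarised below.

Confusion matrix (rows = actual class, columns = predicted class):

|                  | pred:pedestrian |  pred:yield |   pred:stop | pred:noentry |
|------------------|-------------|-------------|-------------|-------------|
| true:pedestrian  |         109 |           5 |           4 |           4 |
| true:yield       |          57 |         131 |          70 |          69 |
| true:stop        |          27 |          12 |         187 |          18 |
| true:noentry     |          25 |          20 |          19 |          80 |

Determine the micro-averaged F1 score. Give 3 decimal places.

Micro-averaging pools counts across classes: ΣTP=507, ΣFP=330, ΣFN=330.
Micro-F1 score = 2·TP/(2·TP+FP+FN) on pooled counts = 0.606 (equals overall accuracy in single-label multiclass).

0.606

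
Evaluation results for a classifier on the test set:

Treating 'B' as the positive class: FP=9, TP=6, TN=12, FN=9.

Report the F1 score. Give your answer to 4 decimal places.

0.4000

Precision = TP/(TP+FP) = 6/15 = 0.4000
Recall = TP/(TP+FN) = 6/15 = 0.4000
F1 = 2·TP/(2·TP+FP+FN) = 12/30 = 0.4000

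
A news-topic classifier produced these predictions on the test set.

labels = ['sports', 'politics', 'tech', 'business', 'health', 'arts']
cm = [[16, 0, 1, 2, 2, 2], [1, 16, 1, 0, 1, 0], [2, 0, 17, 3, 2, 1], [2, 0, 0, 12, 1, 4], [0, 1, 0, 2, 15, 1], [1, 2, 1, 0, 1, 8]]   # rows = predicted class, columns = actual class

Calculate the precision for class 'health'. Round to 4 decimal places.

Take TP from the diagonal, FP from the rest of the 'health' prediction marginal, FN from the rest of the 'health' actual marginal.
precision = TP/(TP+FP).
health: TP=15, FP=0+1+0+2+1=4 → 15/19 = 0.78947

0.7895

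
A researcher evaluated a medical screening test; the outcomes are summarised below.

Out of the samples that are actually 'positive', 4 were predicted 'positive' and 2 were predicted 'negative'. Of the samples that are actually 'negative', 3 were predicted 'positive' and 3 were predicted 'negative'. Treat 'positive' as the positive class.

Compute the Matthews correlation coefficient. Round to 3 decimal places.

0.169

MCC = (TP·TN − FP·FN) / √((TP+FP)(TP+FN)(TN+FP)(TN+FN))
Numerator = 4·3 − 3·2 = 6
Denominator = √(7·6·6·5) = √1260 = 35.4965
MCC = 6 / 35.4965 = 0.169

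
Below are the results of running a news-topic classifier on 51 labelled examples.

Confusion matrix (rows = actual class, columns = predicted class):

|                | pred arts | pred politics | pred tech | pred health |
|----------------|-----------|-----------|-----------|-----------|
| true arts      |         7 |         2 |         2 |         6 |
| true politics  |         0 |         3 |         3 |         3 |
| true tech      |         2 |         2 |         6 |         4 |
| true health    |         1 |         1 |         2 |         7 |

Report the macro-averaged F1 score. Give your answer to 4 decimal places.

0.4419

Per-class F1 score (2·TP/(2·TP+FP+FN)):
  arts: TP=7, FP=0+2+1=3, FN=2+2+6=10 → 14/27 = 0.51852
  politics: TP=3, FP=2+2+1=5, FN=0+3+3=6 → 6/17 = 0.35294
  tech: TP=6, FP=2+3+2=7, FN=2+2+4=8 → 12/27 = 0.44444
  health: TP=7, FP=6+3+4=13, FN=1+1+2=4 → 14/31 = 0.45161
Macro-F1 score = mean = (0.51852 + 0.35294 + 0.44444 + 0.45161) / 4 = 0.4419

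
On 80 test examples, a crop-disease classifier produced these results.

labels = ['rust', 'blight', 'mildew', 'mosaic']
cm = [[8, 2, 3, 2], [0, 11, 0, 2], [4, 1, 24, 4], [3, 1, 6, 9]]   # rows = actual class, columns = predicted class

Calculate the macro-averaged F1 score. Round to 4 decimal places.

0.6366

Per-class F1 score (2·TP/(2·TP+FP+FN)):
  rust: TP=8, FP=0+4+3=7, FN=2+3+2=7 → 16/30 = 0.53333
  blight: TP=11, FP=2+1+1=4, FN=0+0+2=2 → 22/28 = 0.78571
  mildew: TP=24, FP=3+0+6=9, FN=4+1+4=9 → 48/66 = 0.72727
  mosaic: TP=9, FP=2+2+4=8, FN=3+1+6=10 → 18/36 = 0.50000
Macro-F1 score = mean = (0.53333 + 0.78571 + 0.72727 + 0.50000) / 4 = 0.6366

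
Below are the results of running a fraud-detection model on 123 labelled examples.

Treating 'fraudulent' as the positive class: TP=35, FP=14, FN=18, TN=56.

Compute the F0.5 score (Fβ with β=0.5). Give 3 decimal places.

Fβ = (1+β²)·TP / ((1+β²)·TP + β²·FN + FP), with β²=1/4
= 1.25·35 / (1.25·35 + 0.25·18 + 14) = 0.703

0.703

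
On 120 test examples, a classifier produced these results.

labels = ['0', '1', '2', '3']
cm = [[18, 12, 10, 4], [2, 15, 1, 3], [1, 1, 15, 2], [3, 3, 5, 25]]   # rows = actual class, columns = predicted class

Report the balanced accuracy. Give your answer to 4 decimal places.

0.6518

Balanced accuracy = mean of per-class recall.
  0: recall = 18/44 = 0.40909
  1: recall = 15/21 = 0.71429
  2: recall = 15/19 = 0.78947
  3: recall = 25/36 = 0.69444
Mean = (0.40909 + 0.71429 + 0.78947 + 0.69444) / 4 = 0.6518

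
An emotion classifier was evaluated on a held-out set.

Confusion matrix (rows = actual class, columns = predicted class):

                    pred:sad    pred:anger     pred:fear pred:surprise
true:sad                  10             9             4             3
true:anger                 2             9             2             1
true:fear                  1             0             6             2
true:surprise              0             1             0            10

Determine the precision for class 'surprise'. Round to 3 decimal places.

precision = TP/(TP+FP).
surprise: TP=10, FP=3+1+2=6 → 10/16 = 0.6250

0.625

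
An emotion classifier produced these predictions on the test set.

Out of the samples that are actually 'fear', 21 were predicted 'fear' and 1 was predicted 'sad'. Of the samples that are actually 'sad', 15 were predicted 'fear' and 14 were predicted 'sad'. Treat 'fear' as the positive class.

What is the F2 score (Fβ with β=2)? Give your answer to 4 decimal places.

0.8468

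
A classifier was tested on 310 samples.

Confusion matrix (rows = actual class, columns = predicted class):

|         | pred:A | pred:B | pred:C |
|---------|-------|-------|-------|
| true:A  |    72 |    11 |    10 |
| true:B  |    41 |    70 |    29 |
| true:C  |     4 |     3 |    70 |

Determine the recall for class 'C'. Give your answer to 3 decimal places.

0.909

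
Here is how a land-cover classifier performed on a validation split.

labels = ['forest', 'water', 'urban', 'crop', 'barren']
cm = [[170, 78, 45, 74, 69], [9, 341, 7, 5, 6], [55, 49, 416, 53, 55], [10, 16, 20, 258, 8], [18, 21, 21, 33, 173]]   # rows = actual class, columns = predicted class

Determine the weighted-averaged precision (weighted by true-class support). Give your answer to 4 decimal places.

0.6880

Per-class precision (TP/(TP+FP)):
  forest: TP=170, FP=9+55+10+18=92 → 170/262 = 0.64885
  water: TP=341, FP=78+49+16+21=164 → 341/505 = 0.67525
  urban: TP=416, FP=45+7+20+21=93 → 416/509 = 0.81729
  crop: TP=258, FP=74+5+53+33=165 → 258/423 = 0.60993
  barren: TP=173, FP=69+6+55+8=138 → 173/311 = 0.55627
Weighted-precision = Σ (supportᵢ/N)·precisionᵢ with N=2010: (436/2010)·0.64885 + (368/2010)·0.67525 + (628/2010)·0.81729 + (312/2010)·0.60993 + (266/2010)·0.55627 = 0.6880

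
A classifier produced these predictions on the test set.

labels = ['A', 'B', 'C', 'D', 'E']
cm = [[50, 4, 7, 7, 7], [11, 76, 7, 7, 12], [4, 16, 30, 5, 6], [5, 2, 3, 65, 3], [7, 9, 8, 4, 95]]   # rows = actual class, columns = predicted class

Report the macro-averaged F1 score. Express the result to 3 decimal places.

0.684

Per-class F1 score (2·TP/(2·TP+FP+FN)):
  A: TP=50, FP=11+4+5+7=27, FN=4+7+7+7=25 → 100/152 = 0.6579
  B: TP=76, FP=4+16+2+9=31, FN=11+7+7+12=37 → 152/220 = 0.6909
  C: TP=30, FP=7+7+3+8=25, FN=4+16+5+6=31 → 60/116 = 0.5172
  D: TP=65, FP=7+7+5+4=23, FN=5+2+3+3=13 → 130/166 = 0.7831
  E: TP=95, FP=7+12+6+3=28, FN=7+9+8+4=28 → 190/246 = 0.7724
Macro-F1 score = mean = (0.6579 + 0.6909 + 0.5172 + 0.7831 + 0.7724) / 5 = 0.684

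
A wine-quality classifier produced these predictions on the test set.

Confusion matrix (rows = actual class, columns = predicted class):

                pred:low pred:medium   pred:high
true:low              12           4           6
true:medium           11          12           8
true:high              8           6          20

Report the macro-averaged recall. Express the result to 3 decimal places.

Per-class recall (TP/(TP+FN)):
  low: TP=12, FN=4+6=10 → 12/22 = 0.5455
  medium: TP=12, FN=11+8=19 → 12/31 = 0.3871
  high: TP=20, FN=8+6=14 → 20/34 = 0.5882
Macro-recall = mean = (0.5455 + 0.3871 + 0.5882) / 3 = 0.507

0.507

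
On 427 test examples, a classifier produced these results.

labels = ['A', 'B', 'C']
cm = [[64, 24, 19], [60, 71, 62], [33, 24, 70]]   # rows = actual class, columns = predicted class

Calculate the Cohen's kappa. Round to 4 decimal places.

Observed agreement pₒ = trace/N = 205/427 = 0.48009
Expected agreement pₑ = Σ (rowᵢ·colᵢ)/N² = (107·157 + 193·119 + 127·151)/427² = 0.32328
κ = (pₒ − pₑ)/(1 − pₑ) = (0.48009 − 0.32328)/(1 − 0.32328) = 0.2317

0.2317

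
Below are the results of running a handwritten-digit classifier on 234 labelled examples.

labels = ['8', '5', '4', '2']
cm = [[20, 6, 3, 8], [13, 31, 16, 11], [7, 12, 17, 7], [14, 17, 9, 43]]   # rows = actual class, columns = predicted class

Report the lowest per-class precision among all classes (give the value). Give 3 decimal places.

0.370

Per-class precision (TP/(TP+FP)):
  8: TP=20, FP=13+7+14=34 → 20/54 = 0.3704
  5: TP=31, FP=6+12+17=35 → 31/66 = 0.4697
  4: TP=17, FP=3+16+9=28 → 17/45 = 0.3778
  2: TP=43, FP=8+11+7=26 → 43/69 = 0.6232
Lowest is class '8' with precision = 0.370.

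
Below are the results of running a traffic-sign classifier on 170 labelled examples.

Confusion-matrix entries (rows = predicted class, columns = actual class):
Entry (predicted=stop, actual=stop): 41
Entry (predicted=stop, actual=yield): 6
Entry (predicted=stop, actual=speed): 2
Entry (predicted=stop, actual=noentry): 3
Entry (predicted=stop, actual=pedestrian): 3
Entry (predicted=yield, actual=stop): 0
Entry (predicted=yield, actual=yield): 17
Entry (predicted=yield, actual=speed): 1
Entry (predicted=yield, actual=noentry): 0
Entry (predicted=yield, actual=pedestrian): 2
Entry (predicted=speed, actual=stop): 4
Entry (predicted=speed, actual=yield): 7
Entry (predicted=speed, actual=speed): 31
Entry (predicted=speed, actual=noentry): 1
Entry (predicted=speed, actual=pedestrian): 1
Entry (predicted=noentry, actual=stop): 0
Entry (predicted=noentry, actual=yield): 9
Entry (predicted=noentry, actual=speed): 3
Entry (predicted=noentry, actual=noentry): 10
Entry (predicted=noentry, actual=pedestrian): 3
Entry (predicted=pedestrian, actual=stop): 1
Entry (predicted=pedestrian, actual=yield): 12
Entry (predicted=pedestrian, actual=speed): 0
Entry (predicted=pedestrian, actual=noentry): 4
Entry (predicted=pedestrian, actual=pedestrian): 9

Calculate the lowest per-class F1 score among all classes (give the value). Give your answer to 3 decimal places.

0.409

Per-class F1 score (2·TP/(2·TP+FP+FN)):
  stop: TP=41, FP=6+2+3+3=14, FN=0+4+0+1=5 → 82/101 = 0.8119
  yield: TP=17, FP=0+1+0+2=3, FN=6+7+9+12=34 → 34/71 = 0.4789
  speed: TP=31, FP=4+7+1+1=13, FN=2+1+3+0=6 → 62/81 = 0.7654
  noentry: TP=10, FP=0+9+3+3=15, FN=3+0+1+4=8 → 20/43 = 0.4651
  pedestrian: TP=9, FP=1+12+0+4=17, FN=3+2+1+3=9 → 18/44 = 0.4091
Lowest is class 'pedestrian' with F1 score = 0.409.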